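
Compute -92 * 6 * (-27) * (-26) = -387504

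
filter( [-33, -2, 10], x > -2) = [10]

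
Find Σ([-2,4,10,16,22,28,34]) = 112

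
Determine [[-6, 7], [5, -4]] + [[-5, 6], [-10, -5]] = [[-11, 13], [-5, -9]]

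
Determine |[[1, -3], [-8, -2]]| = -26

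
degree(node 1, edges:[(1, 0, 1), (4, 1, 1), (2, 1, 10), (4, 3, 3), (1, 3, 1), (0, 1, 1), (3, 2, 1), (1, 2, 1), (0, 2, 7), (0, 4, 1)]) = incident: (1,0), (4,1), (2,1), (1,3), (0,1), (1,2)
= 6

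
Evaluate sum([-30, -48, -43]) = (-30) + (-48) + (-43)
= -121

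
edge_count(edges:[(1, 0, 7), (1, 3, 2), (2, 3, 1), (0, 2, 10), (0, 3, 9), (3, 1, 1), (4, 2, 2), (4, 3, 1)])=8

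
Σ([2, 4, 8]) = 2 + 4 + 8
= 14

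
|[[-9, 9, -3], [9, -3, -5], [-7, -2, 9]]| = 36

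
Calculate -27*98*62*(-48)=7874496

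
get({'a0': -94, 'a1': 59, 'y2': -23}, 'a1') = 59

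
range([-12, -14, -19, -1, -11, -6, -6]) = 18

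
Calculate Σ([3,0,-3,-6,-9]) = -15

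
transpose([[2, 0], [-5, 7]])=[[2, -5], [0, 7]]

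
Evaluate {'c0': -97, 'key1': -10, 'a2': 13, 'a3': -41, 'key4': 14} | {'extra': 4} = {'c0': -97, 'key1': -10, 'a2': 13, 'a3': -41, 'key4': 14, 'extra': 4}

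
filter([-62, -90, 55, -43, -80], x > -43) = [55]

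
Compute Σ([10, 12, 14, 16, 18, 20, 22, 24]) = 10 + 12 + 14 + 16 + 18 + 20 + 22 + 24
= 136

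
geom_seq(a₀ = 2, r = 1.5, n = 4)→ a_0 = 2*1.5^0 = 2.0
a_1 = 2*1.5^1 = 3.0
a_2 = 2*1.5^2 = 4.5
...
= [2.0, 3.0, 4.5, 6.75]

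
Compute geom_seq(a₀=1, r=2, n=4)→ a_0 = 1*2^0 = 1
a_1 = 1*2^1 = 2
a_2 = 1*2^2 = 4
...
= [1, 2, 4, 8]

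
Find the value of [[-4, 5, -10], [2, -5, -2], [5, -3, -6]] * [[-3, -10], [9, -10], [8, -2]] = C[0][0] = (-4)*(-3) + (5)*(9) + (-10)*(8) = -23
C[0][1] = (-4)*(-10) + (5)*(-10) + (-10)*(-2) = 10
C[1][0] = (2)*(-3) + (-5)*(9) + (-2)*(8) = -67
C[1][1] = (2)*(-10) + (-5)*(-10) + (-2)*(-2) = 34
C[2][0] = (5)*(-3) + (-3)*(9) + (-6)*(8) = -90
C[2][1] = (5)*(-10) + (-3)*(-10) + (-6)*(-2) = -8
= [[-23, 10], [-67, 34], [-90, -8]]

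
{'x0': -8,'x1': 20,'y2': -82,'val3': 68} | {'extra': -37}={'x0': -8, 'x1': 20, 'y2': -82, 'val3': 68, 'extra': -37}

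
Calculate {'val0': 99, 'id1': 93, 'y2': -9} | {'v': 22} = {'val0': 99, 'id1': 93, 'y2': -9, 'v': 22}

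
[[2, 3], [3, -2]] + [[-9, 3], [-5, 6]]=[[-7, 6], [-2, 4]]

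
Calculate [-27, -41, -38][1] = -41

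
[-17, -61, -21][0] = -17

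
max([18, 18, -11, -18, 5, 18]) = 18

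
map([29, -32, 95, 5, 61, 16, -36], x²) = (29)²=841, (-32)²=1024, (95)²=9025, (5)²=25, (61)²=3721, (16)²=256, (-36)²=1296
= [841, 1024, 9025, 25, 3721, 256, 1296]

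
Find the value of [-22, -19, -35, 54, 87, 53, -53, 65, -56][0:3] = [-22, -19, -35]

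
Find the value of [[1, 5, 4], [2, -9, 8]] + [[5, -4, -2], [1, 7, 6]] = [[6, 1, 2], [3, -2, 14]]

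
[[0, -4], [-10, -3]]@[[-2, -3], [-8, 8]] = C[0][0] = (0)*(-2) + (-4)*(-8) = 32
C[0][1] = (0)*(-3) + (-4)*(8) = -32
C[1][0] = (-10)*(-2) + (-3)*(-8) = 44
C[1][1] = (-10)*(-3) + (-3)*(8) = 6
= [[32, -32], [44, 6]]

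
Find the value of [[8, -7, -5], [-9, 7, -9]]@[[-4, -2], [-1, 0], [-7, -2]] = [[10, -6], [92, 36]]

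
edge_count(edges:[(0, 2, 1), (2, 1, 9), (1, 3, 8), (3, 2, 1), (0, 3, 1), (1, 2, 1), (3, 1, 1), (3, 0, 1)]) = 8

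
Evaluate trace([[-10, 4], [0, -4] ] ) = -14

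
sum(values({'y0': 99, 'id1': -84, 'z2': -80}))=-65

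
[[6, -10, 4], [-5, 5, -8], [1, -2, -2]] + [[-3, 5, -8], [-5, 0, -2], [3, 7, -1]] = [[3, -5, -4], [-10, 5, -10], [4, 5, -3]]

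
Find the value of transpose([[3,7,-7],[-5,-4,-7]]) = [[3, -5], [7, -4], [-7, -7]]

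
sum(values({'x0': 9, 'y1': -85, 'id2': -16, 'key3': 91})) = 9 + (-85) + (-16) + 91
= -1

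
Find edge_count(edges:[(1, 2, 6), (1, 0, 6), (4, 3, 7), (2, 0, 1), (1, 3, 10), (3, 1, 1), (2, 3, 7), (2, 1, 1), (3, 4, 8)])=9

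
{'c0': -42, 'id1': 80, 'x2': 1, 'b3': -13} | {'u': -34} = {'c0': -42, 'id1': 80, 'x2': 1, 'b3': -13, 'u': -34}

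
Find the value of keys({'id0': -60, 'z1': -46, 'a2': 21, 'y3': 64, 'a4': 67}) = ['id0', 'z1', 'a2', 'y3', 'a4']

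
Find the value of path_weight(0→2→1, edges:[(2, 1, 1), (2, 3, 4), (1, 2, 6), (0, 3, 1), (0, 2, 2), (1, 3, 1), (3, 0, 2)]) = w(0→2)=2 + w(2→1)=1
= 3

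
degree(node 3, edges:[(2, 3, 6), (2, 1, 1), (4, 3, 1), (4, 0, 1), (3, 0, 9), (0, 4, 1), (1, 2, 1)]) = incident: (2,3), (4,3), (3,0)
= 3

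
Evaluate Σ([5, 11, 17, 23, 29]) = 5 + 11 + 17 + 23 + 29
= 85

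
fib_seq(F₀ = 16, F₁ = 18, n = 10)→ F_2 = F_1 + F_0 = 34
F_3 = F_2 + F_1 = 52
F_4 = F_3 + F_2 = 86
...
= [16, 18, 34, 52, 86, 138, 224, 362, 586, 948]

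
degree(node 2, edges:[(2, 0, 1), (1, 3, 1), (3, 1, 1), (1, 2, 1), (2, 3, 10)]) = 3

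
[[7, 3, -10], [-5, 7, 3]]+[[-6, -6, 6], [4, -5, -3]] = [[1, -3, -4], [-1, 2, 0]]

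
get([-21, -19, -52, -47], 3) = -47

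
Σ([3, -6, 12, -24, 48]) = 33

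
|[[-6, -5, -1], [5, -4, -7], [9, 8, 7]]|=246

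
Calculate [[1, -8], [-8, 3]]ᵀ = [[1, -8], [-8, 3]]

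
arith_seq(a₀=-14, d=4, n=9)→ a_0 = -14 + 0*4 = -14
a_1 = -14 + 1*4 = -10
a_2 = -14 + 2*4 = -6
...
= [-14, -10, -6, -2, 2, 6, 10, 14, 18]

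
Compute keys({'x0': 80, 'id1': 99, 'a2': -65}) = ['x0', 'id1', 'a2']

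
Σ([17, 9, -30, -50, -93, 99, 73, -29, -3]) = 17 + 9 + (-30) + (-50) + (-93) + 99 + 73 + (-29) + (-3)
= -7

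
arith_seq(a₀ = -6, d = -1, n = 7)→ [-6, -7, -8, -9, -10, -11, -12]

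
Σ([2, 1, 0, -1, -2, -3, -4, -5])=-12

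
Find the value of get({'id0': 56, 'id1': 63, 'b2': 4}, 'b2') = 4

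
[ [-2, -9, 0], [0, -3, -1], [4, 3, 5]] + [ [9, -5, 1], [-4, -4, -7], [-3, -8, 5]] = [[7, -14, 1], [-4, -7, -8], [1, -5, 10]]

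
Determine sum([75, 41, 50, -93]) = 75 + 41 + 50 + (-93)
= 73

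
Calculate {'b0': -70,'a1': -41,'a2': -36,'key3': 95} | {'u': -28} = {'b0': -70, 'a1': -41, 'a2': -36, 'key3': 95, 'u': -28}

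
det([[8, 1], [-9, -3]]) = (8)*(-3) - (1)*(-9)
= -15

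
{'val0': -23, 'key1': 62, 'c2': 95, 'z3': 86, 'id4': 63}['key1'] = 62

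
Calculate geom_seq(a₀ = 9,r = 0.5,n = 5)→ a_0 = 9*0.5^0 = 9.0
a_1 = 9*0.5^1 = 4.5
a_2 = 9*0.5^2 = 2.25
...
= [9.0, 4.5, 2.25, 1.125, 0.5625]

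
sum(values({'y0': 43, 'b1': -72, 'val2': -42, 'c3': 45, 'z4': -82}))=-108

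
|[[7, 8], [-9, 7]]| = (7)*(7) - (8)*(-9)
= 121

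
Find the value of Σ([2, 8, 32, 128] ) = 2 + 8 + 32 + 128
= 170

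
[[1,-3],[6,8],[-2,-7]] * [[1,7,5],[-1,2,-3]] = C[0][0] = (1)*(1) + (-3)*(-1) = 4
C[0][1] = (1)*(7) + (-3)*(2) = 1
C[0][2] = (1)*(5) + (-3)*(-3) = 14
C[1][0] = (6)*(1) + (8)*(-1) = -2
C[1][1] = (6)*(7) + (8)*(2) = 58
C[1][2] = (6)*(5) + (8)*(-3) = 6
... (3 more cells)
= [[4, 1, 14], [-2, 58, 6], [5, -28, 11]]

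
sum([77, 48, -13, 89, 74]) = 77 + 48 + (-13) + 89 + 74
= 275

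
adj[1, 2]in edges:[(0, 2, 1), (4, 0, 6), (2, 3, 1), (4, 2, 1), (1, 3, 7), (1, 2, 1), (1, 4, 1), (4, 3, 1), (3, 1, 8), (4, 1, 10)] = 1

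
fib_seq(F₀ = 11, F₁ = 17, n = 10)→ [11, 17, 28, 45, 73, 118, 191, 309, 500, 809]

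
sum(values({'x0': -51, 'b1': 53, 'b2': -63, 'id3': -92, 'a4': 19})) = (-51) + 53 + (-63) + (-92) + 19
= -134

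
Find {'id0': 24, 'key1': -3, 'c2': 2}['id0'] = 24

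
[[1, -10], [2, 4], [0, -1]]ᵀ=[[1, 2, 0], [-10, 4, -1]]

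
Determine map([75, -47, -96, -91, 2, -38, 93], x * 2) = [150, -94, -192, -182, 4, -76, 186]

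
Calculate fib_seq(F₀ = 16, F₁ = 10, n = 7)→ F_2 = F_1 + F_0 = 26
F_3 = F_2 + F_1 = 36
F_4 = F_3 + F_2 = 62
...
= [16, 10, 26, 36, 62, 98, 160]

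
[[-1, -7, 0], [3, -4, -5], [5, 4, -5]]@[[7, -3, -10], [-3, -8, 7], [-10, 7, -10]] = C[0][0] = (-1)*(7) + (-7)*(-3) + (0)*(-10) = 14
C[0][1] = (-1)*(-3) + (-7)*(-8) + (0)*(7) = 59
C[0][2] = (-1)*(-10) + (-7)*(7) + (0)*(-10) = -39
C[1][0] = (3)*(7) + (-4)*(-3) + (-5)*(-10) = 83
C[1][1] = (3)*(-3) + (-4)*(-8) + (-5)*(7) = -12
C[1][2] = (3)*(-10) + (-4)*(7) + (-5)*(-10) = -8
... (3 more cells)
= [[14, 59, -39], [83, -12, -8], [73, -82, 28]]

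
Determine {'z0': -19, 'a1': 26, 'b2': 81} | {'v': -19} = {'z0': -19, 'a1': 26, 'b2': 81, 'v': -19}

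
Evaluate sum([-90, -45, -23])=(-90) + (-45) + (-23)
= -158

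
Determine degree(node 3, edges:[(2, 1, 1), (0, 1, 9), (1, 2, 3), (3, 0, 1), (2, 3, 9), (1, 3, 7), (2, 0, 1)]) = 3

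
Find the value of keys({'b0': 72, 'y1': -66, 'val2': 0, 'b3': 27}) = ['b0', 'y1', 'val2', 'b3']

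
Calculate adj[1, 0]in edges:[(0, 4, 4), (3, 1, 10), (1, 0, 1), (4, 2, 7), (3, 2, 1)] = 1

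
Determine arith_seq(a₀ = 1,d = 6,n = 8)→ [1, 7, 13, 19, 25, 31, 37, 43]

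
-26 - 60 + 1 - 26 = -111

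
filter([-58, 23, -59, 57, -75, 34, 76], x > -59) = keep x where x > -59: -58✓, 23✓, -59✗, 57✓, -75✗, 34✓, 76✓
= [-58, 23, 57, 34, 76]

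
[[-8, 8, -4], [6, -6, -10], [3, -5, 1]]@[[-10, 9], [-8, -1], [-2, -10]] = C[0][0] = (-8)*(-10) + (8)*(-8) + (-4)*(-2) = 24
C[0][1] = (-8)*(9) + (8)*(-1) + (-4)*(-10) = -40
C[1][0] = (6)*(-10) + (-6)*(-8) + (-10)*(-2) = 8
C[1][1] = (6)*(9) + (-6)*(-1) + (-10)*(-10) = 160
C[2][0] = (3)*(-10) + (-5)*(-8) + (1)*(-2) = 8
C[2][1] = (3)*(9) + (-5)*(-1) + (1)*(-10) = 22
= [[24, -40], [8, 160], [8, 22]]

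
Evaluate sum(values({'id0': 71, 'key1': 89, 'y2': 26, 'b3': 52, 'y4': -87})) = 71 + 89 + 26 + 52 + (-87)
= 151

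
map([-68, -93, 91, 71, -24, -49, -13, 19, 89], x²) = (-68)²=4624, (-93)²=8649, (91)²=8281, (71)²=5041, (-24)²=576, (-49)²=2401, (-13)²=169, (19)²=361, (89)²=7921
= [4624, 8649, 8281, 5041, 576, 2401, 169, 361, 7921]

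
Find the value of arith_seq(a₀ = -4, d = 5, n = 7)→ [-4, 1, 6, 11, 16, 21, 26]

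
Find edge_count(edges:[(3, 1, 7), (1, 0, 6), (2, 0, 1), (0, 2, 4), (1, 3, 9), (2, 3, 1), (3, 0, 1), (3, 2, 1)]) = 8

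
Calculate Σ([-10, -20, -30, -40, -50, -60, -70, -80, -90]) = (-10) + (-20) + (-30) + (-40) + (-50) + (-60) + (-70) + (-80) + (-90)
= -450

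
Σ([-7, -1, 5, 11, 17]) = 25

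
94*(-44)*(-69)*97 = 27682248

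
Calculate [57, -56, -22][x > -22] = keep x where x > -22: 57✓, -56✗, -22✗
= [57]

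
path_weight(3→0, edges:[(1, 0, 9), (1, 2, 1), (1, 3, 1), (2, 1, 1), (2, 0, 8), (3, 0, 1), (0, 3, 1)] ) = 1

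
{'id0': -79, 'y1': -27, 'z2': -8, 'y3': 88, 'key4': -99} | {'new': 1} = {'id0': -79, 'y1': -27, 'z2': -8, 'y3': 88, 'key4': -99, 'new': 1}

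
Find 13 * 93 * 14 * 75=1269450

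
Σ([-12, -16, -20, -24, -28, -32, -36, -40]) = (-12) + (-16) + (-20) + (-24) + (-28) + (-32) + (-36) + (-40)
= -208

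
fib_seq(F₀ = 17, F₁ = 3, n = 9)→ F_2 = F_1 + F_0 = 20
F_3 = F_2 + F_1 = 23
F_4 = F_3 + F_2 = 43
...
= [17, 3, 20, 23, 43, 66, 109, 175, 284]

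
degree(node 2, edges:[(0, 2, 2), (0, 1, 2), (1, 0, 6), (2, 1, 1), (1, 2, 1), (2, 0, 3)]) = 4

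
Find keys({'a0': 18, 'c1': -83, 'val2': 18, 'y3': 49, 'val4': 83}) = ['a0', 'c1', 'val2', 'y3', 'val4']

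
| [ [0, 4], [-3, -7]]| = 12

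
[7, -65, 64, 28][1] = -65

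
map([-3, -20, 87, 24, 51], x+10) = -3+10=7, -20+10=-10, 87+10=97, 24+10=34, 51+10=61
= [7, -10, 97, 34, 61]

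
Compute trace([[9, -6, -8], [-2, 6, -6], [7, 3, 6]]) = diagonal: 9 + 6 + 6
= 21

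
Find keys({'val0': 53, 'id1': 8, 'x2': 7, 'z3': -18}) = ['val0', 'id1', 'x2', 'z3']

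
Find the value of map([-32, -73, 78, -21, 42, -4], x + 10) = [-22, -63, 88, -11, 52, 6]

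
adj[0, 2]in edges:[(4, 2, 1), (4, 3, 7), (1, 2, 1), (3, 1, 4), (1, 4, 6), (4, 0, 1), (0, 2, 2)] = 2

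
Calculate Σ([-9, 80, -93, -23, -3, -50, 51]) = (-9) + 80 + (-93) + (-23) + (-3) + (-50) + 51
= -47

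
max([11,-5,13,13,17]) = 17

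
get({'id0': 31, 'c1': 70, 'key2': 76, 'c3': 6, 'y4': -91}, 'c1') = 70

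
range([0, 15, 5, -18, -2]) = 33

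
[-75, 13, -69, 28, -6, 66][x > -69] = [13, 28, -6, 66]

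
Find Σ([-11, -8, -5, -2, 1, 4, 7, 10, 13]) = 9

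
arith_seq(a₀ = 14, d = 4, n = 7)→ [14, 18, 22, 26, 30, 34, 38]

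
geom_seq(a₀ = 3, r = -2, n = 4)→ [3, -6, 12, -24]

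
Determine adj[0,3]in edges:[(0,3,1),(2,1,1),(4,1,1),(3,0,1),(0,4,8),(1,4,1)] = 1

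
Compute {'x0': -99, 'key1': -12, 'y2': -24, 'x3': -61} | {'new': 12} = {'x0': -99, 'key1': -12, 'y2': -24, 'x3': -61, 'new': 12}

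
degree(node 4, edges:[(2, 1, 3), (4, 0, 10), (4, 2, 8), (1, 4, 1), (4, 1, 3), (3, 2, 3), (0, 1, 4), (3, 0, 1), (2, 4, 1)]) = 5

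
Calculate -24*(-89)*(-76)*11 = -1785696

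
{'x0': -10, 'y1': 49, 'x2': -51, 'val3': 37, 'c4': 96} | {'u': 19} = {'x0': -10, 'y1': 49, 'x2': -51, 'val3': 37, 'c4': 96, 'u': 19}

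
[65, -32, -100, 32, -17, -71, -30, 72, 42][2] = -100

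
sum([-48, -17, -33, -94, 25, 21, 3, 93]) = (-48) + (-17) + (-33) + (-94) + 25 + 21 + 3 + 93
= -50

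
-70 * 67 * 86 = -403340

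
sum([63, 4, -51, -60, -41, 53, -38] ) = 63 + 4 + (-51) + (-60) + (-41) + 53 + (-38)
= -70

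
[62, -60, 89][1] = -60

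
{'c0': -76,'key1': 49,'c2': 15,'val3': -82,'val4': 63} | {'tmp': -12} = {'c0': -76, 'key1': 49, 'c2': 15, 'val3': -82, 'val4': 63, 'tmp': -12}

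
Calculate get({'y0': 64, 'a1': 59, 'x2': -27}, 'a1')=59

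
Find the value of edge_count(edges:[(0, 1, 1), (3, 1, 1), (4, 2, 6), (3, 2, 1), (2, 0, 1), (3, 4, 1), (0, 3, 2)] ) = 7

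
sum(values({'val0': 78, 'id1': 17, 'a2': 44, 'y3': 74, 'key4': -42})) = 171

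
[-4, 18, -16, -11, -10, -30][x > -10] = keep x where x > -10: -4✓, 18✓, -16✗, -11✗, -10✗, -30✗
= [-4, 18]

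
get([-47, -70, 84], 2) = 84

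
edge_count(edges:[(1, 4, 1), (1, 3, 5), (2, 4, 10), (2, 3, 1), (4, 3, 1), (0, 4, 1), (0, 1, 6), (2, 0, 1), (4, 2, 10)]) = 9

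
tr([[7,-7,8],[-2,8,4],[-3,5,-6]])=diagonal: 7 + 8 + (-6)
= 9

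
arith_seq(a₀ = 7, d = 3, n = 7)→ a_0 = 7 + 0*3 = 7
a_1 = 7 + 1*3 = 10
a_2 = 7 + 2*3 = 13
...
= [7, 10, 13, 16, 19, 22, 25]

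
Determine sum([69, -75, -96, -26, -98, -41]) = -267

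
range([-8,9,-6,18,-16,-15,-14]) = 34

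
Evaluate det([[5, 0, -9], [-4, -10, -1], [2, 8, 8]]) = (1)*(5)*det([[-10, -1], [8, 8]]) + (-1)*(0)*det([[-4, -1], [2, 8]]) + (1)*(-9)*det([[-4, -10], [2, 8]])
= -360 + 0 + 108
= -252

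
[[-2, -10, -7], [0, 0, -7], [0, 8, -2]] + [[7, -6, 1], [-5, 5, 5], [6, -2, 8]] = [[5, -16, -6], [-5, 5, -2], [6, 6, 6]]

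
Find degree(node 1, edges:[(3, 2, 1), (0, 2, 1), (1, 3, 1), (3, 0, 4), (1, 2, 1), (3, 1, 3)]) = incident: (1,3), (1,2), (3,1)
= 3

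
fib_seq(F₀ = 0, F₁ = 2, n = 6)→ [0, 2, 2, 4, 6, 10]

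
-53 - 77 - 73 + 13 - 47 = -237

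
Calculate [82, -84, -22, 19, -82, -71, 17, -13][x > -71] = keep x where x > -71: 82✓, -84✗, -22✓, 19✓, -82✗, -71✗, 17✓, -13✓
= [82, -22, 19, 17, -13]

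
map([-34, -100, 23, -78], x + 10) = -34+10=-24, -100+10=-90, 23+10=33, -78+10=-68
= [-24, -90, 33, -68]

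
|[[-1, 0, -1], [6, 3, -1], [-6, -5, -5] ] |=(1)*(-1)*det([[3, -1], [-5, -5]]) + (-1)*(0)*det([[6, -1], [-6, -5]]) + (1)*(-1)*det([[6, 3], [-6, -5]])
= 20 + 0 + 12
= 32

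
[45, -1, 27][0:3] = [45, -1, 27]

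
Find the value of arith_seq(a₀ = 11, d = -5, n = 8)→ a_0 = 11 + 0*-5 = 11
a_1 = 11 + 1*-5 = 6
a_2 = 11 + 2*-5 = 1
...
= [11, 6, 1, -4, -9, -14, -19, -24]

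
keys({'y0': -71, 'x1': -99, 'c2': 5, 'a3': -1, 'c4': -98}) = ['y0', 'x1', 'c2', 'a3', 'c4']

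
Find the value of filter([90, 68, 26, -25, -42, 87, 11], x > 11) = keep x where x > 11: 90✓, 68✓, 26✓, -25✗, -42✗, 87✓, 11✗
= [90, 68, 26, 87]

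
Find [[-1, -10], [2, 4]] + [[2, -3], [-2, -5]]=[[1, -13], [0, -1]]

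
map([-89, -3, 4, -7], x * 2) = -89*2=-178, -3*2=-6, 4*2=8, -7*2=-14
= [-178, -6, 8, -14]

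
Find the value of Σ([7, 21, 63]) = 91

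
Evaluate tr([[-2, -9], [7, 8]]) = 6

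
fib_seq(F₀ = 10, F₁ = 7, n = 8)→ F_2 = F_1 + F_0 = 17
F_3 = F_2 + F_1 = 24
F_4 = F_3 + F_2 = 41
...
= [10, 7, 17, 24, 41, 65, 106, 171]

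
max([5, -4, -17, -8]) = 5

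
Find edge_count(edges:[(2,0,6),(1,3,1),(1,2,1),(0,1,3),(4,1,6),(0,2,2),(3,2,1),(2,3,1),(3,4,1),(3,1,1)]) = 10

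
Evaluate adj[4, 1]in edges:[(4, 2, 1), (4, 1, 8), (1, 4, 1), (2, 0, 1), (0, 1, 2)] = 8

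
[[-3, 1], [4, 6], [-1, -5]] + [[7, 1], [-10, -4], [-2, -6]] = [[4, 2], [-6, 2], [-3, -11]]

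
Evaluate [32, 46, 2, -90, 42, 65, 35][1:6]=[46, 2, -90, 42, 65]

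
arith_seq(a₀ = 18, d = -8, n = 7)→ [18, 10, 2, -6, -14, -22, -30]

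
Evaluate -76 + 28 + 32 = -16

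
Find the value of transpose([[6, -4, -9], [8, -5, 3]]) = [[6, 8], [-4, -5], [-9, 3]]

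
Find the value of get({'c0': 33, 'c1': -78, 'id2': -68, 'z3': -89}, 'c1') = -78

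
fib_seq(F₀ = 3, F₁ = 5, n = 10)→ F_2 = F_1 + F_0 = 8
F_3 = F_2 + F_1 = 13
F_4 = F_3 + F_2 = 21
...
= [3, 5, 8, 13, 21, 34, 55, 89, 144, 233]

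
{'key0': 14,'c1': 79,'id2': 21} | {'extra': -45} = {'key0': 14, 'c1': 79, 'id2': 21, 'extra': -45}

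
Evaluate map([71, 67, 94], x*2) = [142, 134, 188]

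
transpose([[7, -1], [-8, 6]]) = [[7, -8], [-1, 6]]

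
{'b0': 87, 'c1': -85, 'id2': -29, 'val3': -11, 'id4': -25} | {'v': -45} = {'b0': 87, 'c1': -85, 'id2': -29, 'val3': -11, 'id4': -25, 'v': -45}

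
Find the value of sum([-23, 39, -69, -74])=(-23) + 39 + (-69) + (-74)
= -127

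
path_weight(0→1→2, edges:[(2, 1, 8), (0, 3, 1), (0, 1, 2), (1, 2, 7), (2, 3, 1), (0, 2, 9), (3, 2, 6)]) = w(0→1)=2 + w(1→2)=7
= 9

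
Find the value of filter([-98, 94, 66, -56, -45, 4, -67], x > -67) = [94, 66, -56, -45, 4]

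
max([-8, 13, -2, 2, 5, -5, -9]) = 13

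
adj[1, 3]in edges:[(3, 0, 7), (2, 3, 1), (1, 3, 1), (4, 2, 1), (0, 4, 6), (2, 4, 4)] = 1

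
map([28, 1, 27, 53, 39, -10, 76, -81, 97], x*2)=[56, 2, 54, 106, 78, -20, 152, -162, 194]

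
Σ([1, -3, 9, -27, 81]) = 1 + -3 + 9 + -27 + 81
= 61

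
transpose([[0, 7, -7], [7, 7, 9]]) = [[0, 7], [7, 7], [-7, 9]]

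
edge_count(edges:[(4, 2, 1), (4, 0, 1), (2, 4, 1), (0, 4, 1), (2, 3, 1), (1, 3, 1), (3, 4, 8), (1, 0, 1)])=8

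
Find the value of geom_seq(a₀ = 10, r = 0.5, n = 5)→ [10.0, 5.0, 2.5, 1.25, 0.625]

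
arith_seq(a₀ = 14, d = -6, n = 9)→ [14, 8, 2, -4, -10, -16, -22, -28, -34]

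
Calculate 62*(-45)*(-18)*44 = 2209680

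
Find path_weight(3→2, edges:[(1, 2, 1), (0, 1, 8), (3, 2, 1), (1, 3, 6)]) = 1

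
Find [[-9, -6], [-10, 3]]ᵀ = [[-9, -10], [-6, 3]]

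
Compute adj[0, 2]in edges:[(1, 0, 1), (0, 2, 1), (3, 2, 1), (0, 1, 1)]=1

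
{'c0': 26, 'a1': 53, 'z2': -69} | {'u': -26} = {'c0': 26, 'a1': 53, 'z2': -69, 'u': -26}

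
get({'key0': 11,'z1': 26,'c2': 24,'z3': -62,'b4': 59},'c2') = 24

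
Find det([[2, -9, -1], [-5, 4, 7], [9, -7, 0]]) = (1)*(2)*det([[4, 7], [-7, 0]]) + (-1)*(-9)*det([[-5, 7], [9, 0]]) + (1)*(-1)*det([[-5, 4], [9, -7]])
= 98 + -567 + 1
= -468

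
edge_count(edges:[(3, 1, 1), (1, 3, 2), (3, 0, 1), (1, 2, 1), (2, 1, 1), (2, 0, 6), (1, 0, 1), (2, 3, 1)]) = 8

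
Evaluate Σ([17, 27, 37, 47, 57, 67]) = 252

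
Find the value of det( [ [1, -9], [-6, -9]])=-63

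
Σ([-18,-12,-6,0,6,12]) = (-18) + (-12) + (-6) + 0 + 6 + 12
= -18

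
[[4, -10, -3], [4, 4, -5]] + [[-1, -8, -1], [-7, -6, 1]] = [[3, -18, -4], [-3, -2, -4]]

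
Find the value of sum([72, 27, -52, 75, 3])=72 + 27 + (-52) + 75 + 3
= 125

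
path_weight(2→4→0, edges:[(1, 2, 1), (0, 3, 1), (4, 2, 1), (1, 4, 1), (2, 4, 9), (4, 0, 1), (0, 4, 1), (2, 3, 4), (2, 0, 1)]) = 10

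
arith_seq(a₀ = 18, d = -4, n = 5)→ [18, 14, 10, 6, 2]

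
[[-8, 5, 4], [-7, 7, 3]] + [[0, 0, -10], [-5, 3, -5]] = [[-8, 5, -6], [-12, 10, -2]]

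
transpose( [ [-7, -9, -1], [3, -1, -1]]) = [[-7, 3], [-9, -1], [-1, -1]]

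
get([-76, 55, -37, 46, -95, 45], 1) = 55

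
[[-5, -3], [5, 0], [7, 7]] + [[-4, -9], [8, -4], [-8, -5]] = [[-9, -12], [13, -4], [-1, 2]]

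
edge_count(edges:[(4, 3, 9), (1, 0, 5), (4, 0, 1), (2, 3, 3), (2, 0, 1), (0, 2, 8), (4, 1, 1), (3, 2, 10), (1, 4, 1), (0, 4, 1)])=10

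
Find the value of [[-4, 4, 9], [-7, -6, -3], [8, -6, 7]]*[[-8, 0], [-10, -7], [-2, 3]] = C[0][0] = (-4)*(-8) + (4)*(-10) + (9)*(-2) = -26
C[0][1] = (-4)*(0) + (4)*(-7) + (9)*(3) = -1
C[1][0] = (-7)*(-8) + (-6)*(-10) + (-3)*(-2) = 122
C[1][1] = (-7)*(0) + (-6)*(-7) + (-3)*(3) = 33
C[2][0] = (8)*(-8) + (-6)*(-10) + (7)*(-2) = -18
C[2][1] = (8)*(0) + (-6)*(-7) + (7)*(3) = 63
= [[-26, -1], [122, 33], [-18, 63]]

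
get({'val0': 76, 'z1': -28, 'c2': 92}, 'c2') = 92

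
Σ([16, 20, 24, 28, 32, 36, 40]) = 196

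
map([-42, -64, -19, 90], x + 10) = [-32, -54, -9, 100]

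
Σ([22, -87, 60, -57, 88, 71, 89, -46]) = 22 + (-87) + 60 + (-57) + 88 + 71 + 89 + (-46)
= 140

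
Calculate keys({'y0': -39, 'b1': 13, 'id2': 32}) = ['y0', 'b1', 'id2']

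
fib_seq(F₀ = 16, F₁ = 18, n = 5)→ F_2 = F_1 + F_0 = 34
F_3 = F_2 + F_1 = 52
F_4 = F_3 + F_2 = 86
= [16, 18, 34, 52, 86]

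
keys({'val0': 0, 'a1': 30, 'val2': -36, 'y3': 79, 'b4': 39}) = ['val0', 'a1', 'val2', 'y3', 'b4']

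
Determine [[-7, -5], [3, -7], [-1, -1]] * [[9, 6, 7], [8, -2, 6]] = [[-103, -32, -79], [-29, 32, -21], [-17, -4, -13]]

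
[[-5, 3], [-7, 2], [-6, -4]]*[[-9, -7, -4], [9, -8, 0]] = [[72, 11, 20], [81, 33, 28], [18, 74, 24]]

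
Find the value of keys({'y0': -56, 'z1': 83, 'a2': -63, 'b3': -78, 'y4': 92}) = ['y0', 'z1', 'a2', 'b3', 'y4']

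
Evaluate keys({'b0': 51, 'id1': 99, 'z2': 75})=['b0', 'id1', 'z2']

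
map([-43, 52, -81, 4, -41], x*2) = -43*2=-86, 52*2=104, -81*2=-162, 4*2=8, -41*2=-82
= [-86, 104, -162, 8, -82]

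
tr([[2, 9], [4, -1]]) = diagonal: 2 + (-1)
= 1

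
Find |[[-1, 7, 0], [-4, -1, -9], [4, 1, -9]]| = (1)*(-1)*det([[-1, -9], [1, -9]]) + (-1)*(7)*det([[-4, -9], [4, -9]]) + (1)*(0)*det([[-4, -1], [4, 1]])
= -18 + -504 + 0
= -522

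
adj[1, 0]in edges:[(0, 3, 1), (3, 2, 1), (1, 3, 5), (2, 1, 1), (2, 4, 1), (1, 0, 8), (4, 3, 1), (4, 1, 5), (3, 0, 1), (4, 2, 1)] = 8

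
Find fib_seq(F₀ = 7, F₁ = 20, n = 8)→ F_2 = F_1 + F_0 = 27
F_3 = F_2 + F_1 = 47
F_4 = F_3 + F_2 = 74
...
= [7, 20, 27, 47, 74, 121, 195, 316]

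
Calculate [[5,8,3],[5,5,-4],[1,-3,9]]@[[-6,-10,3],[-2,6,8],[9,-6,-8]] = C[0][0] = (5)*(-6) + (8)*(-2) + (3)*(9) = -19
C[0][1] = (5)*(-10) + (8)*(6) + (3)*(-6) = -20
C[0][2] = (5)*(3) + (8)*(8) + (3)*(-8) = 55
C[1][0] = (5)*(-6) + (5)*(-2) + (-4)*(9) = -76
C[1][1] = (5)*(-10) + (5)*(6) + (-4)*(-6) = 4
C[1][2] = (5)*(3) + (5)*(8) + (-4)*(-8) = 87
... (3 more cells)
= [[-19, -20, 55], [-76, 4, 87], [81, -82, -93]]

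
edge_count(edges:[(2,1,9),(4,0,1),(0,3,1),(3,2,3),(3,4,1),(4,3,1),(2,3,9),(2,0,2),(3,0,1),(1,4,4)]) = 10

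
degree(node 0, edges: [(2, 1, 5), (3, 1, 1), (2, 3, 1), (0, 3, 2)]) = 1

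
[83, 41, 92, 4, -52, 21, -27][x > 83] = [92]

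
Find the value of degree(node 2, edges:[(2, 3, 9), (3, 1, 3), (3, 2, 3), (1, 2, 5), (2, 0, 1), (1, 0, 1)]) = incident: (2,3), (3,2), (1,2), (2,0)
= 4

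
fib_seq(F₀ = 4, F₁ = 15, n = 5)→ [4, 15, 19, 34, 53]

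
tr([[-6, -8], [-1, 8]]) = 2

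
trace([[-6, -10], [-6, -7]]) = -13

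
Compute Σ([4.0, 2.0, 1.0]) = 7.0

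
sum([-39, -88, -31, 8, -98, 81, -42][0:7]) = slice → [-39, -88, -31, 8, -98, 81, -42]
(-39) + (-88) + (-31) + 8 + (-98) + 81 + (-42)
= -209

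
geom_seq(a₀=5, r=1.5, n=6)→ a_0 = 5*1.5^0 = 5.0
a_1 = 5*1.5^1 = 7.5
a_2 = 5*1.5^2 = 11.25
...
= [5.0, 7.5, 11.25, 16.875, 25.3125, 37.96875]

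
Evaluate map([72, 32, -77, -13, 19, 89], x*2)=[144, 64, -154, -26, 38, 178]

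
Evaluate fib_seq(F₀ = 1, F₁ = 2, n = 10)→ F_2 = F_1 + F_0 = 3
F_3 = F_2 + F_1 = 5
F_4 = F_3 + F_2 = 8
...
= [1, 2, 3, 5, 8, 13, 21, 34, 55, 89]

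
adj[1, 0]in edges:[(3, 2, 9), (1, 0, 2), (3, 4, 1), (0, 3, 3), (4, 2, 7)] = 2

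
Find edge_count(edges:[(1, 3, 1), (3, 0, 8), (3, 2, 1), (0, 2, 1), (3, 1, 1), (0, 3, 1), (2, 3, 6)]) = 7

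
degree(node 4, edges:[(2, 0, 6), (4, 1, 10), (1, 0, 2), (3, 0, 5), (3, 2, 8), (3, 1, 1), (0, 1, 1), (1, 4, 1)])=incident: (4,1), (1,4)
= 2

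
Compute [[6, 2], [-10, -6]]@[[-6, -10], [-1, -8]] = C[0][0] = (6)*(-6) + (2)*(-1) = -38
C[0][1] = (6)*(-10) + (2)*(-8) = -76
C[1][0] = (-10)*(-6) + (-6)*(-1) = 66
C[1][1] = (-10)*(-10) + (-6)*(-8) = 148
= [[-38, -76], [66, 148]]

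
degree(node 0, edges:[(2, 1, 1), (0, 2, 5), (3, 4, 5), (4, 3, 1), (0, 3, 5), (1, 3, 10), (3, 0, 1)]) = 3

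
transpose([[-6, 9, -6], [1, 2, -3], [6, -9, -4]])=[[-6, 1, 6], [9, 2, -9], [-6, -3, -4]]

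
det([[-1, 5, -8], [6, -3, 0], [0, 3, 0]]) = (1)*(-1)*det([[-3, 0], [3, 0]]) + (-1)*(5)*det([[6, 0], [0, 0]]) + (1)*(-8)*det([[6, -3], [0, 3]])
= 0 + 0 + -144
= -144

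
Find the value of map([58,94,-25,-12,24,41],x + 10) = 58+10=68, 94+10=104, -25+10=-15, -12+10=-2, 24+10=34, 41+10=51
= [68, 104, -15, -2, 34, 51]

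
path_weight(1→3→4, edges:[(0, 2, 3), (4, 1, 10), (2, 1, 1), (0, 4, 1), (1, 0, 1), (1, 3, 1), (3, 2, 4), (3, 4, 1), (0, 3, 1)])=2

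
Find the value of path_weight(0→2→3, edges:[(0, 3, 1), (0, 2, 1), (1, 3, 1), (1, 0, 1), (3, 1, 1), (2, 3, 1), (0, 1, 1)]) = 2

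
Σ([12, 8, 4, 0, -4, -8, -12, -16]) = -16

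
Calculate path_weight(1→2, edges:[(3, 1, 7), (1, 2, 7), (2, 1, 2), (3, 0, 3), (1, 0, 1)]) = 7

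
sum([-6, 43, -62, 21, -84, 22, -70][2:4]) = -41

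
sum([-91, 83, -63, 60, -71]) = -82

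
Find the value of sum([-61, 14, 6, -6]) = -47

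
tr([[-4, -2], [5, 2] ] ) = diagonal: (-4) + 2
= -2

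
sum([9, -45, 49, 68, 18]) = 99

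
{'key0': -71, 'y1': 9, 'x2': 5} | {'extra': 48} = {'key0': -71, 'y1': 9, 'x2': 5, 'extra': 48}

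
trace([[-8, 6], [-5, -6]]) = -14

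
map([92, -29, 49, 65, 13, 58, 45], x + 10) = 92+10=102, -29+10=-19, 49+10=59, 65+10=75, 13+10=23, 58+10=68, 45+10=55
= [102, -19, 59, 75, 23, 68, 55]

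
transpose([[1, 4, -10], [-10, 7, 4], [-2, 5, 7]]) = [[1, -10, -2], [4, 7, 5], [-10, 4, 7]]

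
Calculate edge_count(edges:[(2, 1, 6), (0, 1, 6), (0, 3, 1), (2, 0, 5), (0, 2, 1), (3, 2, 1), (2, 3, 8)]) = 7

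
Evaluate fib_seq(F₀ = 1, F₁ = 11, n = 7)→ [1, 11, 12, 23, 35, 58, 93]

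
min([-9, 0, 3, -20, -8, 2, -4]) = -20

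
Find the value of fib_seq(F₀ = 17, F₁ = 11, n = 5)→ [17, 11, 28, 39, 67]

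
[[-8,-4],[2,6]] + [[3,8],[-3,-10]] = [[-5, 4], [-1, -4]]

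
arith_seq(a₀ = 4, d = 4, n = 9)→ a_0 = 4 + 0*4 = 4
a_1 = 4 + 1*4 = 8
a_2 = 4 + 2*4 = 12
...
= [4, 8, 12, 16, 20, 24, 28, 32, 36]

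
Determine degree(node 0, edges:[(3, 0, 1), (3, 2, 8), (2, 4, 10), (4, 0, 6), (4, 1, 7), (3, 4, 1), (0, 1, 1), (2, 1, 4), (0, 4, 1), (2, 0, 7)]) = incident: (3,0), (4,0), (0,1), (0,4), (2,0)
= 5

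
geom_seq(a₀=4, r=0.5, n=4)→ a_0 = 4*0.5^0 = 4.0
a_1 = 4*0.5^1 = 2.0
a_2 = 4*0.5^2 = 1.0
...
= [4.0, 2.0, 1.0, 0.5]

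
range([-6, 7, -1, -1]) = 13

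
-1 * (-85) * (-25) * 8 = -17000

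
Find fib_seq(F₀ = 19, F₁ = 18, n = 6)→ [19, 18, 37, 55, 92, 147]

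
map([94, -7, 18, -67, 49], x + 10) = [104, 3, 28, -57, 59]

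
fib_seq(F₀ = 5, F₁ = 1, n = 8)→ F_2 = F_1 + F_0 = 6
F_3 = F_2 + F_1 = 7
F_4 = F_3 + F_2 = 13
...
= [5, 1, 6, 7, 13, 20, 33, 53]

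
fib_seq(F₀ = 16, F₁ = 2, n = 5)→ [16, 2, 18, 20, 38]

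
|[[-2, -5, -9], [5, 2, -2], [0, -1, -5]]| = (1)*(-2)*det([[2, -2], [-1, -5]]) + (-1)*(-5)*det([[5, -2], [0, -5]]) + (1)*(-9)*det([[5, 2], [0, -1]])
= 24 + -125 + 45
= -56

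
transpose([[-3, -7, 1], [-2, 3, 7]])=[[-3, -2], [-7, 3], [1, 7]]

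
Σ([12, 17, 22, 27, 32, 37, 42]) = 189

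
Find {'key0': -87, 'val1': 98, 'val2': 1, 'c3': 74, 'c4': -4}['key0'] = -87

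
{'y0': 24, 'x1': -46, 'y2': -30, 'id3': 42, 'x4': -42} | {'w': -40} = {'y0': 24, 'x1': -46, 'y2': -30, 'id3': 42, 'x4': -42, 'w': -40}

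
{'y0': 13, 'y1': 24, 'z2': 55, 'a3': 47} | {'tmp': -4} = {'y0': 13, 'y1': 24, 'z2': 55, 'a3': 47, 'tmp': -4}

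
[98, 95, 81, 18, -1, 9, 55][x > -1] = [98, 95, 81, 18, 9, 55]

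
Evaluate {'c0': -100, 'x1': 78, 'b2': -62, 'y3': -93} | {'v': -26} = {'c0': -100, 'x1': 78, 'b2': -62, 'y3': -93, 'v': -26}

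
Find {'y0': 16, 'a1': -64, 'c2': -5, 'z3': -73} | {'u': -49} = {'y0': 16, 'a1': -64, 'c2': -5, 'z3': -73, 'u': -49}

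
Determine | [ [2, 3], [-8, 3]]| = 30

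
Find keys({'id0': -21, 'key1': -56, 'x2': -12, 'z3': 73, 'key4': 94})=['id0', 'key1', 'x2', 'z3', 'key4']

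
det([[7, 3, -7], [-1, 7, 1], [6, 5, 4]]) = (1)*(7)*det([[7, 1], [5, 4]]) + (-1)*(3)*det([[-1, 1], [6, 4]]) + (1)*(-7)*det([[-1, 7], [6, 5]])
= 161 + 30 + 329
= 520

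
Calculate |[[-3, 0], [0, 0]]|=0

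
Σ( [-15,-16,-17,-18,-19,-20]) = -105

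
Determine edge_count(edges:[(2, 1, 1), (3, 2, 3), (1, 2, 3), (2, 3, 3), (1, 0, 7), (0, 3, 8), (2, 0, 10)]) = 7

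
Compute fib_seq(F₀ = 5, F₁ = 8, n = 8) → F_2 = F_1 + F_0 = 13
F_3 = F_2 + F_1 = 21
F_4 = F_3 + F_2 = 34
...
= [5, 8, 13, 21, 34, 55, 89, 144]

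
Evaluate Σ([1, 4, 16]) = 1 + 4 + 16
= 21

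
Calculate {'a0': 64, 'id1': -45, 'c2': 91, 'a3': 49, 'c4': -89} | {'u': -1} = {'a0': 64, 'id1': -45, 'c2': 91, 'a3': 49, 'c4': -89, 'u': -1}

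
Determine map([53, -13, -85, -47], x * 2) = 53*2=106, -13*2=-26, -85*2=-170, -47*2=-94
= [106, -26, -170, -94]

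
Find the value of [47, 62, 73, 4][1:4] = [62, 73, 4]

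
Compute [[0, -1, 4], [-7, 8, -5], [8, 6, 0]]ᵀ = [[0, -7, 8], [-1, 8, 6], [4, -5, 0]]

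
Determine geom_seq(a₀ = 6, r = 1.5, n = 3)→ [6.0, 9.0, 13.5]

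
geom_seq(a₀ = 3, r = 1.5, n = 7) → [3.0, 4.5, 6.75, 10.125, 15.1875, 22.78125, 34.171875]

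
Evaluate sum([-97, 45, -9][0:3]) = -61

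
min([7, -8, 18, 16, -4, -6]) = -8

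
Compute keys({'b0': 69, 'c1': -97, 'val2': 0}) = ['b0', 'c1', 'val2']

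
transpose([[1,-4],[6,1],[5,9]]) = [[1, 6, 5], [-4, 1, 9]]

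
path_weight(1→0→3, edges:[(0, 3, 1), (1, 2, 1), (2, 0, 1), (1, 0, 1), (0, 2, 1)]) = w(1→0)=1 + w(0→3)=1
= 2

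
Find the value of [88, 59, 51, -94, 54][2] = 51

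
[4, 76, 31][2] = 31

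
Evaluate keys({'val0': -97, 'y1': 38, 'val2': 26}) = ['val0', 'y1', 'val2']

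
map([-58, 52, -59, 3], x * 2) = [-116, 104, -118, 6]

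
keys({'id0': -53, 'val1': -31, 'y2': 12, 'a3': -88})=['id0', 'val1', 'y2', 'a3']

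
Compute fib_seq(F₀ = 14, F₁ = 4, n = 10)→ [14, 4, 18, 22, 40, 62, 102, 164, 266, 430]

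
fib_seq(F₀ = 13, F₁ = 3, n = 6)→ F_2 = F_1 + F_0 = 16
F_3 = F_2 + F_1 = 19
F_4 = F_3 + F_2 = 35
...
= [13, 3, 16, 19, 35, 54]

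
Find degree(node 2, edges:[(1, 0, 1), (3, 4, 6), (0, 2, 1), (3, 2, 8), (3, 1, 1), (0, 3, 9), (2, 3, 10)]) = 3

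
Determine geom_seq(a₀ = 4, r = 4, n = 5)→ a_0 = 4*4^0 = 4
a_1 = 4*4^1 = 16
a_2 = 4*4^2 = 64
...
= [4, 16, 64, 256, 1024]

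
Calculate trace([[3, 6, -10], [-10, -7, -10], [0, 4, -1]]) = diagonal: 3 + (-7) + (-1)
= -5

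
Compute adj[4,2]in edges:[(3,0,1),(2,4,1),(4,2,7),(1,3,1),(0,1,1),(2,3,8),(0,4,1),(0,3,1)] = 7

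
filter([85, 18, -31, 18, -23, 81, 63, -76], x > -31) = [85, 18, 18, -23, 81, 63]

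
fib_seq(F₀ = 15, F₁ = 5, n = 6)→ F_2 = F_1 + F_0 = 20
F_3 = F_2 + F_1 = 25
F_4 = F_3 + F_2 = 45
...
= [15, 5, 20, 25, 45, 70]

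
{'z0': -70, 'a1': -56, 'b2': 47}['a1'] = -56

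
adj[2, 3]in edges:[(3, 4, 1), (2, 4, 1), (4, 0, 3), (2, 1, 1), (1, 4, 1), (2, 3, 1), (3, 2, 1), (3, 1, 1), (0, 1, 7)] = 1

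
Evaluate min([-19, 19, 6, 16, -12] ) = -19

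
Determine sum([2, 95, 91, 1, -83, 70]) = 176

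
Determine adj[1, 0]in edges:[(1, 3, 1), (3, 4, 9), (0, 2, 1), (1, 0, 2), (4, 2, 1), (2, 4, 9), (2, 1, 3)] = 2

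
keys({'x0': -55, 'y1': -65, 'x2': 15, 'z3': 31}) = ['x0', 'y1', 'x2', 'z3']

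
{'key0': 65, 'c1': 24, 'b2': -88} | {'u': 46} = {'key0': 65, 'c1': 24, 'b2': -88, 'u': 46}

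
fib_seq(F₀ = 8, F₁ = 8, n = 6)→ F_2 = F_1 + F_0 = 16
F_3 = F_2 + F_1 = 24
F_4 = F_3 + F_2 = 40
...
= [8, 8, 16, 24, 40, 64]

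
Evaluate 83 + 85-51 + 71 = 188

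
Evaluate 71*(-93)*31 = -204693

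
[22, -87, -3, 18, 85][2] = -3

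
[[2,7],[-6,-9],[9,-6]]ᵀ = [[2, -6, 9], [7, -9, -6]]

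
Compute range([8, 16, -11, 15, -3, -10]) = 27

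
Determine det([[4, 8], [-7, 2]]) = (4)*(2) - (8)*(-7)
= 64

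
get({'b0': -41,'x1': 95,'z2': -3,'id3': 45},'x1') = 95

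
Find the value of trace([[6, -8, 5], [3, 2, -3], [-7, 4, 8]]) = 16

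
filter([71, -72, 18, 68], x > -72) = keep x where x > -72: 71✓, -72✗, 18✓, 68✓
= [71, 18, 68]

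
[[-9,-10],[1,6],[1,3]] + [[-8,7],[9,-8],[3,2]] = [[-17, -3], [10, -2], [4, 5]]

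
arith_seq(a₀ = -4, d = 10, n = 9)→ [-4, 6, 16, 26, 36, 46, 56, 66, 76]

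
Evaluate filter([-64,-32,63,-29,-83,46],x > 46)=keep x where x > 46: -64✗, -32✗, 63✓, -29✗, -83✗, 46✗
= [63]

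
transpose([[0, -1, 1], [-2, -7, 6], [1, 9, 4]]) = [[0, -2, 1], [-1, -7, 9], [1, 6, 4]]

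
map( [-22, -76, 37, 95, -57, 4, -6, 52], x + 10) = [-12, -66, 47, 105, -47, 14, 4, 62]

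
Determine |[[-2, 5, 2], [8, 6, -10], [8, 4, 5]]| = (1)*(-2)*det([[6, -10], [4, 5]]) + (-1)*(5)*det([[8, -10], [8, 5]]) + (1)*(2)*det([[8, 6], [8, 4]])
= -140 + -600 + -32
= -772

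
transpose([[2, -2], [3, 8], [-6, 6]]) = [[2, 3, -6], [-2, 8, 6]]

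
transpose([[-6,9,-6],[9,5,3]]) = [[-6, 9], [9, 5], [-6, 3]]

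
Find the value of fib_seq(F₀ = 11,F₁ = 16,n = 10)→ [11, 16, 27, 43, 70, 113, 183, 296, 479, 775]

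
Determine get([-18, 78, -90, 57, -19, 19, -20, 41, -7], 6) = -20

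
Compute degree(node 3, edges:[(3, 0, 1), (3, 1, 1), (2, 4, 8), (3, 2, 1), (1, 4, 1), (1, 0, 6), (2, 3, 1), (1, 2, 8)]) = 4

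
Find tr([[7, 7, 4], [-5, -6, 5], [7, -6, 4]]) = diagonal: 7 + (-6) + 4
= 5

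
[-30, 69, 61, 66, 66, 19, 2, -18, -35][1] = 69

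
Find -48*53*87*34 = -7525152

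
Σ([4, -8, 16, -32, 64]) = 4 + -8 + 16 + -32 + 64
= 44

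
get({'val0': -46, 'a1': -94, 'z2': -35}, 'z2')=-35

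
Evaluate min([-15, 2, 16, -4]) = -15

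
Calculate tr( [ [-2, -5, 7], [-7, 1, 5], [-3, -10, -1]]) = -2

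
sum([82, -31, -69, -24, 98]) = 82 + (-31) + (-69) + (-24) + 98
= 56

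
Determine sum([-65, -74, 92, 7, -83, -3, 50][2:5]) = slice → [92, 7, -83]
92 + 7 + (-83)
= 16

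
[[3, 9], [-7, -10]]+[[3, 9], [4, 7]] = [[6, 18], [-3, -3]]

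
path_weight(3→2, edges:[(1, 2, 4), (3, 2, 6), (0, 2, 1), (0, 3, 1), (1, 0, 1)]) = w(3→2)=6
= 6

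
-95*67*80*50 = -25460000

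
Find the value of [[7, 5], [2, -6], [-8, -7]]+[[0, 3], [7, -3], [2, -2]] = [[7, 8], [9, -9], [-6, -9]]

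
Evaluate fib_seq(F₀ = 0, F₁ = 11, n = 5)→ F_2 = F_1 + F_0 = 11
F_3 = F_2 + F_1 = 22
F_4 = F_3 + F_2 = 33
= [0, 11, 11, 22, 33]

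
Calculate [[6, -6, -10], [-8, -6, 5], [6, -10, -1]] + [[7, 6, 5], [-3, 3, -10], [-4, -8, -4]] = [[13, 0, -5], [-11, -3, -5], [2, -18, -5]]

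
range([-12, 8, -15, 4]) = 23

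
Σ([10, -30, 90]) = 10 + -30 + 90
= 70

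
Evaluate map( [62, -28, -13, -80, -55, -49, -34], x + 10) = [72, -18, -3, -70, -45, -39, -24]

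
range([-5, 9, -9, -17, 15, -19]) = 34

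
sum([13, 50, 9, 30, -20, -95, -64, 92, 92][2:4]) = slice → [9, 30]
9 + 30
= 39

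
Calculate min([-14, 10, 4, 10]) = -14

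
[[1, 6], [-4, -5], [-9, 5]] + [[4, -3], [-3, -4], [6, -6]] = [[5, 3], [-7, -9], [-3, -1]]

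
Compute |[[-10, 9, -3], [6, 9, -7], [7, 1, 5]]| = -1060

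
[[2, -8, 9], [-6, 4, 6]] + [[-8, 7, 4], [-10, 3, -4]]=[[-6, -1, 13], [-16, 7, 2]]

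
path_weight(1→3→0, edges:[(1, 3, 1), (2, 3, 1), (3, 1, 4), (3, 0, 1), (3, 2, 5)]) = w(1→3)=1 + w(3→0)=1
= 2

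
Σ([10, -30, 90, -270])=10 + -30 + 90 + -270
= -200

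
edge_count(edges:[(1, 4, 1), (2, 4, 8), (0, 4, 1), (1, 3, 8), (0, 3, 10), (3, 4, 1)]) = 6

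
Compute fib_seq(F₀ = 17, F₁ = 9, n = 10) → F_2 = F_1 + F_0 = 26
F_3 = F_2 + F_1 = 35
F_4 = F_3 + F_2 = 61
...
= [17, 9, 26, 35, 61, 96, 157, 253, 410, 663]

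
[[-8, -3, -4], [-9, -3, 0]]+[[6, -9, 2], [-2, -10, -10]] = [[-2, -12, -2], [-11, -13, -10]]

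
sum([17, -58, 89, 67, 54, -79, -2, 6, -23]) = 71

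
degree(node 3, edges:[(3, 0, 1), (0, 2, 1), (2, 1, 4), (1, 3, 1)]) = incident: (3,0), (1,3)
= 2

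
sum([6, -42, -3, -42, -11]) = 6 + (-42) + (-3) + (-42) + (-11)
= -92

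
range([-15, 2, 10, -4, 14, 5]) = 29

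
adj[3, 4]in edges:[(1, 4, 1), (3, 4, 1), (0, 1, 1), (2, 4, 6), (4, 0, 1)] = 1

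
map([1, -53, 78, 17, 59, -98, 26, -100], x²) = (1)²=1, (-53)²=2809, (78)²=6084, (17)²=289, (59)²=3481, (-98)²=9604, (26)²=676, (-100)²=10000
= [1, 2809, 6084, 289, 3481, 9604, 676, 10000]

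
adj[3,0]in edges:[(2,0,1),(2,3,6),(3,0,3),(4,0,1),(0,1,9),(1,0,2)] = 3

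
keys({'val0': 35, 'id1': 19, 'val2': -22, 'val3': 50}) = ['val0', 'id1', 'val2', 'val3']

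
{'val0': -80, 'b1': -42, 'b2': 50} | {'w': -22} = {'val0': -80, 'b1': -42, 'b2': 50, 'w': -22}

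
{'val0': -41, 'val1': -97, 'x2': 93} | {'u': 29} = {'val0': -41, 'val1': -97, 'x2': 93, 'u': 29}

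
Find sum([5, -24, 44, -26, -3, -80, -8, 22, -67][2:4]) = slice → [44, -26]
44 + (-26)
= 18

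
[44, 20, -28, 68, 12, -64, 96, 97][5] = -64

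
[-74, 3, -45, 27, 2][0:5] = [-74, 3, -45, 27, 2]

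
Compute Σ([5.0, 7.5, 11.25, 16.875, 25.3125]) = 65.9375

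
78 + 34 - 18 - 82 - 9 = 3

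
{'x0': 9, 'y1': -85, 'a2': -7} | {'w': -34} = {'x0': 9, 'y1': -85, 'a2': -7, 'w': -34}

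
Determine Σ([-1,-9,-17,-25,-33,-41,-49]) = (-1) + (-9) + (-17) + (-25) + (-33) + (-41) + (-49)
= -175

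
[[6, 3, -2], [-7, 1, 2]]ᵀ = [[6, -7], [3, 1], [-2, 2]]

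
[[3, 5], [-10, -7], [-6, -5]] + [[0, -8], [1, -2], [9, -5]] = [[3, -3], [-9, -9], [3, -10]]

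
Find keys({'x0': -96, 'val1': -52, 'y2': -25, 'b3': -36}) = ['x0', 'val1', 'y2', 'b3']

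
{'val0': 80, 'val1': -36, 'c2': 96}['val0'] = 80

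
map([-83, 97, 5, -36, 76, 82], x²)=[6889, 9409, 25, 1296, 5776, 6724]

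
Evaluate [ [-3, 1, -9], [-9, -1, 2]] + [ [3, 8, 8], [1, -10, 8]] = [[0, 9, -1], [-8, -11, 10]]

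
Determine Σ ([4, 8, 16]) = 28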